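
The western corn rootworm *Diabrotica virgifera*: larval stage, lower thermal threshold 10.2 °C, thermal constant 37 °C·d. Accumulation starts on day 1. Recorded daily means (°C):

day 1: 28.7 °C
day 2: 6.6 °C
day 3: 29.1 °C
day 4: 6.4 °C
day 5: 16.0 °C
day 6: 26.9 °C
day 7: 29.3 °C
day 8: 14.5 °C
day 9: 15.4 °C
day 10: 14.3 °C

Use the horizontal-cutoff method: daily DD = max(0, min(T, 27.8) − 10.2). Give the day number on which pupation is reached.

day 5

Daily DD above 10.2 °C (capped at 17.6): 17.6, 0.0, 17.6, 0.0, 5.8, 16.7, 17.6, 4.3, 5.2, 4.1.
Cumulative: 17.6, 17.6, 35.2, 35.2, 41.0, 57.7, 75.3, 79.6, 84.8, 88.9.
The total first reaches 37 DD on day 5.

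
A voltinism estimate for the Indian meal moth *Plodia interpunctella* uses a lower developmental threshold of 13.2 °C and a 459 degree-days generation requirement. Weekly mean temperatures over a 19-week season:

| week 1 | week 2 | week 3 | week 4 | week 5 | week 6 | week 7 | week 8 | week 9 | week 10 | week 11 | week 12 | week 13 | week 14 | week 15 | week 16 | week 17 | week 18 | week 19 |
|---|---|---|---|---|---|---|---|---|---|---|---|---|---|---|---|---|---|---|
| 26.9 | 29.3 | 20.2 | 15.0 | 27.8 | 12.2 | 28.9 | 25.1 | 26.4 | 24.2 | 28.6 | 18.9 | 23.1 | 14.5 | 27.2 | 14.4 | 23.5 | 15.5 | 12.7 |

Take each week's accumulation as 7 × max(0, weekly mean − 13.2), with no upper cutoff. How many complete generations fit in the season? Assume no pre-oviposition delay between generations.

2 generations

Weekly DD (7 × max(0, T̄ − 13.2)): 95.9, 112.7, 49.0, 12.6, 102.2, 0.0, 109.9, 83.3, 92.4, 77.0, 107.8, 39.9, 69.3, 9.1, 98.0, 8.4, 72.1, 16.1, 0.0.
Season total = 1155.7 DD.
Complete generations = ⌊1155.7 / 459⌋ = 2.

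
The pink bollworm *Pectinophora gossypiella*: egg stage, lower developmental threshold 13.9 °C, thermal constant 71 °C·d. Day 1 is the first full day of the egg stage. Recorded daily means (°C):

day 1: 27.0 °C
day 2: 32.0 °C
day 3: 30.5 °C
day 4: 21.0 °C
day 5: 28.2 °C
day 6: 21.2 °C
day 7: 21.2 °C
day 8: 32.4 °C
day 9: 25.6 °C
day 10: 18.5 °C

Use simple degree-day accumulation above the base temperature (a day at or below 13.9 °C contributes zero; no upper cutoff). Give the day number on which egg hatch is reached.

Daily DD above 13.9 °C: 13.1, 18.1, 16.6, 7.1, 14.3, 7.3, 7.3, 18.5, 11.7, 4.6.
Cumulative: 13.1, 31.2, 47.8, 54.9, 69.2, 76.5, 83.8, 102.3, 114.0, 118.6.
The total first reaches 71 DD on day 6.

day 6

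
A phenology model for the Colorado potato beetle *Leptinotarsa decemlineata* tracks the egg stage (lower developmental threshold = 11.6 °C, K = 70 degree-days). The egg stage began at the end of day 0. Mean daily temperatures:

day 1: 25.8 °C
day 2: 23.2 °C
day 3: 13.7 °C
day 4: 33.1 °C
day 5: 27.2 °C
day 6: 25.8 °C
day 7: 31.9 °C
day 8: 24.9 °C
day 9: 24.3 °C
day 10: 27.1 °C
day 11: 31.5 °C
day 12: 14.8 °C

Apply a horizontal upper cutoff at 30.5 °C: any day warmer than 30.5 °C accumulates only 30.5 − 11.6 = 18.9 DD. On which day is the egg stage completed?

Daily DD above 11.6 °C (capped at 18.9): 14.2, 11.6, 2.1, 18.9, 15.6, 14.2, 18.9, 13.3, 12.7, 15.5, 18.9, 3.2.
Cumulative: 14.2, 25.8, 27.9, 46.8, 62.4, 76.6, 95.5, 108.8, 121.5, 137.0, 155.9, 159.1.
The total first reaches 70 DD on day 6.

day 6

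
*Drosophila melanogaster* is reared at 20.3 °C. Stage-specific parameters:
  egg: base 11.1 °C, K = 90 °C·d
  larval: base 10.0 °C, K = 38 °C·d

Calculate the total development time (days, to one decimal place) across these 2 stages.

13.5 days

egg: 90 / (20.3 − 11.1) = 90 / 9.2 = 9.783 d.
larval: 38 / (20.3 − 10.0) = 38 / 10.3 = 3.689 d.
Sum = 13.472 ≈ 13.5 days.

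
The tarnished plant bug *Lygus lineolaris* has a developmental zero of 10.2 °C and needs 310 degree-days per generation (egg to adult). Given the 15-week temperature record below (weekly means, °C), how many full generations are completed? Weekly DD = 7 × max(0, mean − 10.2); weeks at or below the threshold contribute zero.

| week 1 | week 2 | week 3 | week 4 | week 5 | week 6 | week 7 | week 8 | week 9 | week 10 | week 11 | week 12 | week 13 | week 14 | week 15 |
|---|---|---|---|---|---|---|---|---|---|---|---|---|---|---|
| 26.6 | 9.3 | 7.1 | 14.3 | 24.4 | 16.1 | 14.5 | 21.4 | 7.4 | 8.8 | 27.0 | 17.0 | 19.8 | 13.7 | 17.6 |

Weekly DD (7 × max(0, T̄ − 10.2)): 114.8, 0.0, 0.0, 28.7, 99.4, 41.3, 30.1, 78.4, 0.0, 0.0, 117.6, 47.6, 67.2, 24.5, 51.8.
Season total = 701.4 DD.
Complete generations = ⌊701.4 / 310⌋ = 2.

2 generations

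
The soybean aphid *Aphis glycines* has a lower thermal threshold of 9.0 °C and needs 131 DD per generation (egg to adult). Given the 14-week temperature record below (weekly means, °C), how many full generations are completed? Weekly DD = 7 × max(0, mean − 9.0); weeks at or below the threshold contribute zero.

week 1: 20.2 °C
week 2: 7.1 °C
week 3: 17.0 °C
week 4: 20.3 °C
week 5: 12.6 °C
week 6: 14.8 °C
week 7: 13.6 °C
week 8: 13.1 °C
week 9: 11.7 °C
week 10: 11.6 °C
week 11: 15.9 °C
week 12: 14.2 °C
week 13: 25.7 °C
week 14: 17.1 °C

4 generations

Weekly DD (7 × max(0, T̄ − 9.0)): 78.4, 0.0, 56.0, 79.1, 25.2, 40.6, 32.2, 28.7, 18.9, 18.2, 48.3, 36.4, 116.9, 56.7.
Season total = 635.6 DD.
Complete generations = ⌊635.6 / 131⌋ = 4.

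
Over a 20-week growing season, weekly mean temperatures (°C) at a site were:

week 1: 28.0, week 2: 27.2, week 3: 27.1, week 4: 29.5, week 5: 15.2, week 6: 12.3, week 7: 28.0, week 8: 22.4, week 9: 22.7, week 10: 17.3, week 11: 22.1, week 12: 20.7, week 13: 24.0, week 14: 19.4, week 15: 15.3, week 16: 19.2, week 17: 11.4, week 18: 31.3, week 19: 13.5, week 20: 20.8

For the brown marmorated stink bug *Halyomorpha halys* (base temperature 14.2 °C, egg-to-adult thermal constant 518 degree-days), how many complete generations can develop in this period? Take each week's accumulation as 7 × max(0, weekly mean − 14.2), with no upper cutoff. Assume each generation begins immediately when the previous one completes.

Weekly DD (7 × max(0, T̄ − 14.2)): 96.6, 91.0, 90.3, 107.1, 7.0, 0.0, 96.6, 57.4, 59.5, 21.7, 55.3, 45.5, 68.6, 36.4, 7.7, 35.0, 0.0, 119.7, 0.0, 46.2.
Season total = 1041.6 DD.
Complete generations = ⌊1041.6 / 518⌋ = 2.

2 generations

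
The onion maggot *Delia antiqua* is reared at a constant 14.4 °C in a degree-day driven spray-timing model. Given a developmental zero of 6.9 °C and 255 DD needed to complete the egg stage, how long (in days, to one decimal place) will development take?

Daily accumulation = 14.4 − 6.9 = 7.5 DD/day.
Duration = 255 / 7.5 = 34.000 ≈ 34.0 days.

34.0 days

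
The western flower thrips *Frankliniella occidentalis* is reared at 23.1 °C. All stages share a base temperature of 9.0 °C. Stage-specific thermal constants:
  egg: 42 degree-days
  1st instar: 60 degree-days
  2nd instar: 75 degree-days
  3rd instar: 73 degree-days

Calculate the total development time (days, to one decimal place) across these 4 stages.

Daily accumulation at 23.1 °C = 23.1 − 9.0 = 14.1 DD/day.
Total K = 42 + 60 + 75 + 73 = 250 DD.
Total duration = 250 / 14.1 = 17.730 ≈ 17.7 days.

17.7 days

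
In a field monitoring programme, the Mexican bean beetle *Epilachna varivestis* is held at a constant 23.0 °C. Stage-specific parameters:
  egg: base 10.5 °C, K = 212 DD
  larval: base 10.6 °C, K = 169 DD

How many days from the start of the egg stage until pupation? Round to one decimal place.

egg: 212 / (23.0 − 10.5) = 212 / 12.5 = 16.960 d.
larval: 169 / (23.0 − 10.6) = 169 / 12.4 = 13.629 d.
Sum = 30.589 ≈ 30.6 days.

30.6 days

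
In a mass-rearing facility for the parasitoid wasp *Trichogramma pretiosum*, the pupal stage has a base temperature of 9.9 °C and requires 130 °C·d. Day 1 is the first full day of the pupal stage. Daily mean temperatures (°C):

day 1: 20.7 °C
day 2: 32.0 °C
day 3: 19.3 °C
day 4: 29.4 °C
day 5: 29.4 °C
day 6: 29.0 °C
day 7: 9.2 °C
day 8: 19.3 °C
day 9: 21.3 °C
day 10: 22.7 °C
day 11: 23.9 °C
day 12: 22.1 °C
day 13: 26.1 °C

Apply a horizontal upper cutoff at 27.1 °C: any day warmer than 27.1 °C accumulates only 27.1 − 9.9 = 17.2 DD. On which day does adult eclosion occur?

day 11

Daily DD above 9.9 °C (capped at 17.2): 10.8, 17.2, 9.4, 17.2, 17.2, 17.2, 0.0, 9.4, 11.4, 12.8, 14.0, 12.2, 16.2.
Cumulative: 10.8, 28.0, 37.4, 54.6, 71.8, 89.0, 89.0, 98.4, 109.8, 122.6, 136.6, 148.8, 165.0.
The total first reaches 130 DD on day 11.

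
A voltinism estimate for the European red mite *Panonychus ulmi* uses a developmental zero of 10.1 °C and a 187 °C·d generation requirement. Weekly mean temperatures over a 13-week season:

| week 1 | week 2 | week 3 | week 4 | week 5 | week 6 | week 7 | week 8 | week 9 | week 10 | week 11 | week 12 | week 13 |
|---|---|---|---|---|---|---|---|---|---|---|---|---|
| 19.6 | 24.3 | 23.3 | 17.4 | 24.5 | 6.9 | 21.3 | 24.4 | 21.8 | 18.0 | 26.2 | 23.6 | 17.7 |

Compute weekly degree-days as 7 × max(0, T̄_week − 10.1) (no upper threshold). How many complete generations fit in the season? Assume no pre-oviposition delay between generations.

Weekly DD (7 × max(0, T̄ − 10.1)): 66.5, 99.4, 92.4, 51.1, 100.8, 0.0, 78.4, 100.1, 81.9, 55.3, 112.7, 94.5, 53.2.
Season total = 986.3 DD.
Complete generations = ⌊986.3 / 187⌋ = 5.

5 generations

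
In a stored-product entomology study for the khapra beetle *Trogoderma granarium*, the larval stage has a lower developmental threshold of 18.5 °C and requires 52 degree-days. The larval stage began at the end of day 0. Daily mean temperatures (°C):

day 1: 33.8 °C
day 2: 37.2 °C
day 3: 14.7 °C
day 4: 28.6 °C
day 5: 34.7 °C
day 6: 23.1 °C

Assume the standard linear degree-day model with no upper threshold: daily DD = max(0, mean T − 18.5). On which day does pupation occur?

day 5

Daily DD above 18.5 °C: 15.3, 18.7, 0.0, 10.1, 16.2, 4.6.
Cumulative: 15.3, 34.0, 34.0, 44.1, 60.3, 64.9.
The total first reaches 52 DD on day 5.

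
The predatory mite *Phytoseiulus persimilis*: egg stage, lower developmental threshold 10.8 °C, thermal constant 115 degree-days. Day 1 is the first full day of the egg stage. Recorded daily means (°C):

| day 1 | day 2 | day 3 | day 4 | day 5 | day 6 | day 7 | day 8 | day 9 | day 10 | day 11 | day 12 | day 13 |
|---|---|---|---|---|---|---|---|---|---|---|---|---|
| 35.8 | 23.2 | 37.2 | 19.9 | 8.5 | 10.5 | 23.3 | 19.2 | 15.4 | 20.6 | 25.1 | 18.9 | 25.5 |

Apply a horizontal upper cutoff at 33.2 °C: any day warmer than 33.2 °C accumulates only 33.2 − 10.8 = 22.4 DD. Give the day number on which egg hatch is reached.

day 11

Daily DD above 10.8 °C (capped at 22.4): 22.4, 12.4, 22.4, 9.1, 0.0, 0.0, 12.5, 8.4, 4.6, 9.8, 14.3, 8.1, 14.7.
Cumulative: 22.4, 34.8, 57.2, 66.3, 66.3, 66.3, 78.8, 87.2, 91.8, 101.6, 115.9, 124.0, 138.7.
The total first reaches 115 DD on day 11.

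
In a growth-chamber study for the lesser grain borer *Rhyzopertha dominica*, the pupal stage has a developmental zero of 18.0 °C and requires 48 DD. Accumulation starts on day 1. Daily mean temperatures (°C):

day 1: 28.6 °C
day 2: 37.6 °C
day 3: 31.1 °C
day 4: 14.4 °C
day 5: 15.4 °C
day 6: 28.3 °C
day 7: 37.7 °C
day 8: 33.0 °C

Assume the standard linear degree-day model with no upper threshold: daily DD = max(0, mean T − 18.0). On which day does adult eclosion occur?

Daily DD above 18.0 °C: 10.6, 19.6, 13.1, 0.0, 0.0, 10.3, 19.7, 15.0.
Cumulative: 10.6, 30.2, 43.3, 43.3, 43.3, 53.6, 73.3, 88.3.
The total first reaches 48 DD on day 6.

day 6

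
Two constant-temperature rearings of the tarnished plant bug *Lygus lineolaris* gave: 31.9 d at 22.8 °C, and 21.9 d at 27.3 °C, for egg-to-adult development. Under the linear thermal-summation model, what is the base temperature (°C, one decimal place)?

12.9 °C

Equal thermal constants: D₁(T₁ − T_b) = D₂(T₂ − T_b).
31.9·(22.8 − T_b) = 21.9·(27.3 − T_b)
T_b = (31.9·22.8 − 21.9·27.3) / (31.9 − 21.9) = 129.45 / 10.0 = 12.945 °C ≈ 12.9 °C.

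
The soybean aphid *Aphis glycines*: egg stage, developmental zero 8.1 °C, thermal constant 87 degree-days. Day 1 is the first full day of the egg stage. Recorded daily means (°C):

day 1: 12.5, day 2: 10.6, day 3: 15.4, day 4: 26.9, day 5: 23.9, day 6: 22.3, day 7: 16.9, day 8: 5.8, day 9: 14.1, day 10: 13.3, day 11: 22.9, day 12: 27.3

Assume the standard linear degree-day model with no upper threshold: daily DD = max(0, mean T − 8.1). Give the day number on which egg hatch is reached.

day 11

Daily DD above 8.1 °C: 4.4, 2.5, 7.3, 18.8, 15.8, 14.2, 8.8, 0.0, 6.0, 5.2, 14.8, 19.2.
Cumulative: 4.4, 6.9, 14.2, 33.0, 48.8, 63.0, 71.8, 71.8, 77.8, 83.0, 97.8, 117.0.
The total first reaches 87 DD on day 11.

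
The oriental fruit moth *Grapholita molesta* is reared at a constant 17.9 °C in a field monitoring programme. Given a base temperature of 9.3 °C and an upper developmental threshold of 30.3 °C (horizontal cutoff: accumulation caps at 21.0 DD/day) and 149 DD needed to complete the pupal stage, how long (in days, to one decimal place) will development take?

Daily accumulation = 17.9 − 9.3 = 8.6 DD/day.
Duration = 149 / 8.6 = 17.326 ≈ 17.3 days.

17.3 days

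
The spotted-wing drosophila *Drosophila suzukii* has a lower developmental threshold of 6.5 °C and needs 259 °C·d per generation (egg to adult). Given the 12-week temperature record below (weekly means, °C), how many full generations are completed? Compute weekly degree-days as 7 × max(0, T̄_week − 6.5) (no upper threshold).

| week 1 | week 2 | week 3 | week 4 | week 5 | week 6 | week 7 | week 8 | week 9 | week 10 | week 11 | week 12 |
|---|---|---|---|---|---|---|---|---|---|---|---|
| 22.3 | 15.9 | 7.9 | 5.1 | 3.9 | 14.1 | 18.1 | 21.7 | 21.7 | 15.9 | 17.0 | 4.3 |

Weekly DD (7 × max(0, T̄ − 6.5)): 110.6, 65.8, 9.8, 0.0, 0.0, 53.2, 81.2, 106.4, 106.4, 65.8, 73.5, 0.0.
Season total = 672.7 DD.
Complete generations = ⌊672.7 / 259⌋ = 2.

2 generations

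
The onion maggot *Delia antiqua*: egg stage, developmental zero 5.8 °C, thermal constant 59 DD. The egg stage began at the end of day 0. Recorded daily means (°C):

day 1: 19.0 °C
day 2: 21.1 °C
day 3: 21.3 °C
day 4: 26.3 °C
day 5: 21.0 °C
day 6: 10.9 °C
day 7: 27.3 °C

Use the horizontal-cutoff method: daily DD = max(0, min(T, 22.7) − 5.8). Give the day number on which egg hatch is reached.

day 4

Daily DD above 5.8 °C (capped at 16.9): 13.2, 15.3, 15.5, 16.9, 15.2, 5.1, 16.9.
Cumulative: 13.2, 28.5, 44.0, 60.9, 76.1, 81.2, 98.1.
The total first reaches 59 DD on day 4.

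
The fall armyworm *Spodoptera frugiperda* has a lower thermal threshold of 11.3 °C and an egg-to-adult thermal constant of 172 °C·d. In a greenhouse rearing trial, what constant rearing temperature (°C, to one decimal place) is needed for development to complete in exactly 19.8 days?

20.0 °C

Required daily accumulation = 172 / 19.8 = 8.687 DD/day.
T = T_base + 8.687 = 11.3 + 8.687 = 19.987 ≈ 20.0 °C.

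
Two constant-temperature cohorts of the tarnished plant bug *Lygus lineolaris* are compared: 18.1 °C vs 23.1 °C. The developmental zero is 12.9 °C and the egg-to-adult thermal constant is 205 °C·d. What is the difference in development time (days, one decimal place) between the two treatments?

At 18.1 °C: 205 / (18.1 − 12.9) = 205 / 5.2 = 39.423 d.
At 23.1 °C: 205 / (23.1 − 12.9) = 205 / 10.2 = 20.098 d.
Difference = |39.423 − 20.098| = 19.325 ≈ 19.3 days.

19.3 days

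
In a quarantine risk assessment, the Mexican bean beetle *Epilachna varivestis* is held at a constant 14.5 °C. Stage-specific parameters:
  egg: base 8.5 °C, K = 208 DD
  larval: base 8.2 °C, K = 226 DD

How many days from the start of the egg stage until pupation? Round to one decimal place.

egg: 208 / (14.5 − 8.5) = 208 / 6.0 = 34.667 d.
larval: 226 / (14.5 − 8.2) = 226 / 6.3 = 35.873 d.
Sum = 70.540 ≈ 70.5 days.

70.5 days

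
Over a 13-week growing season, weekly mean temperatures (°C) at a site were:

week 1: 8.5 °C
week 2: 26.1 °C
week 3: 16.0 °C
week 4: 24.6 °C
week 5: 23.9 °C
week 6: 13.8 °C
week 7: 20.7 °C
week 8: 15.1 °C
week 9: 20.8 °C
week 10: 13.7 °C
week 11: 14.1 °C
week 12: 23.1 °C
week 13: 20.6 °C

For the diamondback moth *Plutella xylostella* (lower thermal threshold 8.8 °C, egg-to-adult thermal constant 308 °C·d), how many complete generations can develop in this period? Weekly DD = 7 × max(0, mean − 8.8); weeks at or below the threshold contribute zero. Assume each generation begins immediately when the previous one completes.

Weekly DD (7 × max(0, T̄ − 8.8)): 0.0, 121.1, 50.4, 110.6, 105.7, 35.0, 83.3, 44.1, 84.0, 34.3, 37.1, 100.1, 82.6.
Season total = 888.3 DD.
Complete generations = ⌊888.3 / 308⌋ = 2.

2 generations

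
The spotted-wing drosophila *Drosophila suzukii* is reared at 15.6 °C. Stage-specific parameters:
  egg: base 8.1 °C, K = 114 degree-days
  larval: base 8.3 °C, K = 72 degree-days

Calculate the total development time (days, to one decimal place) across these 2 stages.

25.1 days

egg: 114 / (15.6 − 8.1) = 114 / 7.5 = 15.200 d.
larval: 72 / (15.6 − 8.3) = 72 / 7.3 = 9.863 d.
Sum = 25.063 ≈ 25.1 days.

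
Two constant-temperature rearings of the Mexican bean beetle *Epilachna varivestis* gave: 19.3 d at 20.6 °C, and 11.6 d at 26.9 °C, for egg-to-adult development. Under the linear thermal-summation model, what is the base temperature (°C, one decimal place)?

11.1 °C

Under the model K = D·(T − T_b), so D₁·(T₁ − T_b) = D₂·(T₂ − T_b).
19.3·(20.6 − T_b) = 11.6·(26.9 − T_b)
T_b = (19.3·20.6 − 11.6·26.9) / (19.3 − 11.6) = 85.54 / 7.7 = 11.109 °C ≈ 11.1 °C.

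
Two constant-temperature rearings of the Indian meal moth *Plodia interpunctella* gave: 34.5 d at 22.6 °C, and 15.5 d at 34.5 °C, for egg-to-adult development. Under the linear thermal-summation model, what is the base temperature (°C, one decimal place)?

Equal thermal constants: D₁(T₁ − T_b) = D₂(T₂ − T_b).
34.5·(22.6 − T_b) = 15.5·(34.5 − T_b)
T_b = (34.5·22.6 − 15.5·34.5) / (34.5 − 15.5) = 244.95 / 19.0 = 12.892 °C ≈ 12.9 °C.

12.9 °C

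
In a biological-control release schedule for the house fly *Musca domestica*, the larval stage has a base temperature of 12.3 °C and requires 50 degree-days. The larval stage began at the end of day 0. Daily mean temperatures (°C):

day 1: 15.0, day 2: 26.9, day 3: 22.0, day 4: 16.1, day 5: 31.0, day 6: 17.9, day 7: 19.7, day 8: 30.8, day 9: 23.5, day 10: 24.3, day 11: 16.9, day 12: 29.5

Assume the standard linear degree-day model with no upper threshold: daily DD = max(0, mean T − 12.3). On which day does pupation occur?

day 6

Daily DD above 12.3 °C: 2.7, 14.6, 9.7, 3.8, 18.7, 5.6, 7.4, 18.5, 11.2, 12.0, 4.6, 17.2.
Cumulative: 2.7, 17.3, 27.0, 30.8, 49.5, 55.1, 62.5, 81.0, 92.2, 104.2, 108.8, 126.0.
The total first reaches 50 DD on day 6.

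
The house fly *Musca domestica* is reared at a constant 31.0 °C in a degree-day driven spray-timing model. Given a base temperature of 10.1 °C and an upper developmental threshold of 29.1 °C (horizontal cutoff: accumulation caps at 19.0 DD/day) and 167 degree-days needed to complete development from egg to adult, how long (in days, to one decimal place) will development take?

Temperature 31.0 °C exceeds the upper threshold, so daily accumulation caps at 29.1 − 10.1 = 19.0 DD/day.
Duration = 167 / 19.0 = 8.789 ≈ 8.8 days.

8.8 days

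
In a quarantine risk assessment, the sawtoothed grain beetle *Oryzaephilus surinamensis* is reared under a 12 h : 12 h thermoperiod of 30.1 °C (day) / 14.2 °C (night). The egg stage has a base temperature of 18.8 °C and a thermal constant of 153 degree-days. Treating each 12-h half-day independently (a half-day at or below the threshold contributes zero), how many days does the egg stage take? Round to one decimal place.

Day half: max(0, 30.1 − 18.8) × 0.5 = 11.3 × 0.5 = 5.65 DD.
Night half: max(0, 14.2 − 18.8) × 0.5 = 0.0 × 0.5 = 0.00 DD.
Per 24 h: 5.65 DD/day.
Duration = 153 / 5.65 = 27.080 ≈ 27.1 days.

27.1 days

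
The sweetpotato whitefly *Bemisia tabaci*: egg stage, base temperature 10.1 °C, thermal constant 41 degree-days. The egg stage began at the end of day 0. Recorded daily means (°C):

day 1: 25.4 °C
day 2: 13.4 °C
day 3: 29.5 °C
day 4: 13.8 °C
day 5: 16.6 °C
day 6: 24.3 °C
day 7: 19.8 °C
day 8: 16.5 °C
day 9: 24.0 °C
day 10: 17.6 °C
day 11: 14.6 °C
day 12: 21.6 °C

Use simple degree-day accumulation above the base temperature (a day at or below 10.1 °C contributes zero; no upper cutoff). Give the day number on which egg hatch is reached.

day 4

Daily DD above 10.1 °C: 15.3, 3.3, 19.4, 3.7, 6.5, 14.2, 9.7, 6.4, 13.9, 7.5, 4.5, 11.5.
Cumulative: 15.3, 18.6, 38.0, 41.7, 48.2, 62.4, 72.1, 78.5, 92.4, 99.9, 104.4, 115.9.
The total first reaches 41 DD on day 4.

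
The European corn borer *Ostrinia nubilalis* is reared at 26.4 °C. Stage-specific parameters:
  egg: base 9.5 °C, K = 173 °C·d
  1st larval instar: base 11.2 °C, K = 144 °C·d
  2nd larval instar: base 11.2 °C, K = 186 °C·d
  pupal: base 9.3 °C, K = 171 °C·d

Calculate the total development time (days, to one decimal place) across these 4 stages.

egg: 173 / (26.4 − 9.5) = 173 / 16.9 = 10.237 d.
1st larval instar: 144 / (26.4 − 11.2) = 144 / 15.2 = 9.474 d.
2nd larval instar: 186 / (26.4 − 11.2) = 186 / 15.2 = 12.237 d.
pupal: 171 / (26.4 − 9.3) = 171 / 17.1 = 10.000 d.
Sum = 41.947 ≈ 41.9 days.

41.9 days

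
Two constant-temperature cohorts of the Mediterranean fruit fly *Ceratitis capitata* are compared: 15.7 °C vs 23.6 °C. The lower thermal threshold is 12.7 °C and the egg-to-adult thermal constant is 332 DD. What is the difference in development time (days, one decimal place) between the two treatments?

At 15.7 °C: 332 / (15.7 − 12.7) = 332 / 3.0 = 110.667 d.
At 23.6 °C: 332 / (23.6 − 12.7) = 332 / 10.9 = 30.459 d.
Difference = |110.667 − 30.459| = 80.208 ≈ 80.2 days.

80.2 days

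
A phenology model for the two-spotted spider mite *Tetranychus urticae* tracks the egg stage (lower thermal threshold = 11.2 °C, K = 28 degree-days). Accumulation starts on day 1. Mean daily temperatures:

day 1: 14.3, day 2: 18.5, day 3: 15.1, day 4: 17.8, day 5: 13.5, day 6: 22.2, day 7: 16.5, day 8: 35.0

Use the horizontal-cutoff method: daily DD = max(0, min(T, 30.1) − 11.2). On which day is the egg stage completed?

day 6

Daily DD above 11.2 °C (capped at 18.9): 3.1, 7.3, 3.9, 6.6, 2.3, 11.0, 5.3, 18.9.
Cumulative: 3.1, 10.4, 14.3, 20.9, 23.2, 34.2, 39.5, 58.4.
The total first reaches 28 DD on day 6.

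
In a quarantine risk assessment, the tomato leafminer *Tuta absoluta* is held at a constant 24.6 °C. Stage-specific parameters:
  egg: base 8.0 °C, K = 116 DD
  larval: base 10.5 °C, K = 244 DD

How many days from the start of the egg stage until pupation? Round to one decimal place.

24.3 days

egg: 116 / (24.6 − 8.0) = 116 / 16.6 = 6.988 d.
larval: 244 / (24.6 − 10.5) = 244 / 14.1 = 17.305 d.
Sum = 24.293 ≈ 24.3 days.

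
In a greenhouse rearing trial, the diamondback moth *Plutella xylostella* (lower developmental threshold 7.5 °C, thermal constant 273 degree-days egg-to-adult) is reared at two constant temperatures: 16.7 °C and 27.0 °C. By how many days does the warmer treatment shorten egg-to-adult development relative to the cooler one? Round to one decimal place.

At 16.7 °C: 273 / (16.7 − 7.5) = 273 / 9.2 = 29.674 d.
At 27.0 °C: 273 / (27.0 − 7.5) = 273 / 19.5 = 14.000 d.
Difference = |29.674 − 14.000| = 15.674 ≈ 15.7 days.

15.7 days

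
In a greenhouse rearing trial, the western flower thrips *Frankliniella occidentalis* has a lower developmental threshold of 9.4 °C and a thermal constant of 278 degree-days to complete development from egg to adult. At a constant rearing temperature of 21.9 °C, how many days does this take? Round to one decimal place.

Daily accumulation = 21.9 − 9.4 = 12.5 DD/day.
Duration = 278 / 12.5 = 22.240 ≈ 22.2 days.

22.2 days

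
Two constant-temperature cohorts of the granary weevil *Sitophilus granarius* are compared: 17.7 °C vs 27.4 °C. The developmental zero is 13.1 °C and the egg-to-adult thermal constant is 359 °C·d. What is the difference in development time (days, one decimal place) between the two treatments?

52.9 days

At 17.7 °C: 359 / (17.7 − 13.1) = 359 / 4.6 = 78.043 d.
At 27.4 °C: 359 / (27.4 − 13.1) = 359 / 14.3 = 25.105 d.
Difference = |78.043 − 25.105| = 52.939 ≈ 52.9 days.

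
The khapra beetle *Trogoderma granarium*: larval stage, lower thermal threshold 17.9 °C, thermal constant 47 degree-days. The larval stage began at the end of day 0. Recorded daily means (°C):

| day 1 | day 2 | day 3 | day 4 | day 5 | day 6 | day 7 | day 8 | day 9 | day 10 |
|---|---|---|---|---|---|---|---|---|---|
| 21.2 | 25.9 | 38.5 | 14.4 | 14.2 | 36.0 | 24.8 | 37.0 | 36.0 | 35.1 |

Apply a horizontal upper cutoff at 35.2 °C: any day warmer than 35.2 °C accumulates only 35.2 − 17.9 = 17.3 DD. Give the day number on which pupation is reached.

Daily DD above 17.9 °C (capped at 17.3): 3.3, 8.0, 17.3, 0.0, 0.0, 17.3, 6.9, 17.3, 17.3, 17.2.
Cumulative: 3.3, 11.3, 28.6, 28.6, 28.6, 45.9, 52.8, 70.1, 87.4, 104.6.
The total first reaches 47 DD on day 7.

day 7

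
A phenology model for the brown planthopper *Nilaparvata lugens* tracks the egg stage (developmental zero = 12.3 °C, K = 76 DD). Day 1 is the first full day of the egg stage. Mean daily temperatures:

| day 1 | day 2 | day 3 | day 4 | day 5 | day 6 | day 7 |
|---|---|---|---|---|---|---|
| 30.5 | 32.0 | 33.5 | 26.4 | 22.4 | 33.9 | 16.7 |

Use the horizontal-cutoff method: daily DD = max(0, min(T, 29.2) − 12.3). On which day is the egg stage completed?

Daily DD above 12.3 °C (capped at 16.9): 16.9, 16.9, 16.9, 14.1, 10.1, 16.9, 4.4.
Cumulative: 16.9, 33.8, 50.7, 64.8, 74.9, 91.8, 96.2.
The total first reaches 76 DD on day 6.

day 6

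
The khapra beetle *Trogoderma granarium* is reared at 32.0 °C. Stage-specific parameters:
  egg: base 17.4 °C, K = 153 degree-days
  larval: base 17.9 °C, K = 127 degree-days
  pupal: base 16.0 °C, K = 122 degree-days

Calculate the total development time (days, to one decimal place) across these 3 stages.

egg: 153 / (32.0 − 17.4) = 153 / 14.6 = 10.479 d.
larval: 127 / (32.0 − 17.9) = 127 / 14.1 = 9.007 d.
pupal: 122 / (32.0 − 16.0) = 122 / 16.0 = 7.625 d.
Sum = 27.112 ≈ 27.1 days.

27.1 days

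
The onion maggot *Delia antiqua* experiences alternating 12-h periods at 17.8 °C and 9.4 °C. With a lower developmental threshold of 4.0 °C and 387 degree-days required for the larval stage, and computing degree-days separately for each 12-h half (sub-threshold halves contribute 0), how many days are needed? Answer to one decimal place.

40.3 days

Day half: max(0, 17.8 − 4.0) × 0.5 = 13.8 × 0.5 = 6.90 DD.
Night half: max(0, 9.4 − 4.0) × 0.5 = 5.4 × 0.5 = 2.70 DD.
Per 24 h: 9.60 DD/day.
Duration = 387 / 9.60 = 40.312 ≈ 40.3 days.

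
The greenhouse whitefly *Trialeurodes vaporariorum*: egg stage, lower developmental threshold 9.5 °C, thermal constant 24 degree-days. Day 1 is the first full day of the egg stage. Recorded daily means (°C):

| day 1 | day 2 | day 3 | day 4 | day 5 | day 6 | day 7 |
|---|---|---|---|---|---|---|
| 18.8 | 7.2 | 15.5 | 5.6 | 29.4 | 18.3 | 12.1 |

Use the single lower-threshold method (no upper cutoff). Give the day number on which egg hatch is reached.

day 5

Daily DD above 9.5 °C: 9.3, 0.0, 6.0, 0.0, 19.9, 8.8, 2.6.
Cumulative: 9.3, 9.3, 15.3, 15.3, 35.2, 44.0, 46.6.
The total first reaches 24 DD on day 5.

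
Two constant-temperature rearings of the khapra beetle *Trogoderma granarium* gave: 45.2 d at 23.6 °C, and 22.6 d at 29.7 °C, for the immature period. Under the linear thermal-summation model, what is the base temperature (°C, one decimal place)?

17.5 °C

Equal thermal constants: D₁(T₁ − T_b) = D₂(T₂ − T_b).
45.2·(23.6 − T_b) = 22.6·(29.7 − T_b)
T_b = (45.2·23.6 − 22.6·29.7) / (45.2 − 22.6) = 395.50 / 22.6 = 17.500 °C ≈ 17.5 °C.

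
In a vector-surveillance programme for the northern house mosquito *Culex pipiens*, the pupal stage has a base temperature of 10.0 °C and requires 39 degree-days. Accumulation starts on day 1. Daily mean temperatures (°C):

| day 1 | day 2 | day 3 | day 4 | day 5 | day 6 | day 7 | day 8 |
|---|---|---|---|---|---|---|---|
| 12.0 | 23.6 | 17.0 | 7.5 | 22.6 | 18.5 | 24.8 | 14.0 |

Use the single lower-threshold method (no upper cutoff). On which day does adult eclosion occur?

day 6

Daily DD above 10.0 °C: 2.0, 13.6, 7.0, 0.0, 12.6, 8.5, 14.8, 4.0.
Cumulative: 2.0, 15.6, 22.6, 22.6, 35.2, 43.7, 58.5, 62.5.
The total first reaches 39 DD on day 6.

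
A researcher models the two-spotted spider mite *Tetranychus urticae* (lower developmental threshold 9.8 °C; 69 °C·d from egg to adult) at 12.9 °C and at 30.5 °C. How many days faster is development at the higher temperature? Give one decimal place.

At 12.9 °C: 69 / (12.9 − 9.8) = 69 / 3.1 = 22.258 d.
At 30.5 °C: 69 / (30.5 − 9.8) = 69 / 20.7 = 3.333 d.
Difference = |22.258 − 3.333| = 18.925 ≈ 18.9 days.

18.9 days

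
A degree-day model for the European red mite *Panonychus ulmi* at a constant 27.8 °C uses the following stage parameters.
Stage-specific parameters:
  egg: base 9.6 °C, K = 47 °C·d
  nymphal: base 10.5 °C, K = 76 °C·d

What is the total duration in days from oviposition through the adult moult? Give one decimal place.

egg: 47 / (27.8 − 9.6) = 47 / 18.2 = 2.582 d.
nymphal: 76 / (27.8 − 10.5) = 76 / 17.3 = 4.393 d.
Sum = 6.975 ≈ 7.0 days.

7.0 days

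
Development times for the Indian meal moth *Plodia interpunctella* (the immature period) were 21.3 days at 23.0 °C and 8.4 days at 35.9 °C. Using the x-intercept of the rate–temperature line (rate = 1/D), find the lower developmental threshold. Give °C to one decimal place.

14.6 °C

Equal thermal constants: D₁(T₁ − T_b) = D₂(T₂ − T_b).
21.3·(23.0 − T_b) = 8.4·(35.9 − T_b)
T_b = (21.3·23.0 − 8.4·35.9) / (21.3 − 8.4) = 188.34 / 12.9 = 14.600 °C ≈ 14.6 °C.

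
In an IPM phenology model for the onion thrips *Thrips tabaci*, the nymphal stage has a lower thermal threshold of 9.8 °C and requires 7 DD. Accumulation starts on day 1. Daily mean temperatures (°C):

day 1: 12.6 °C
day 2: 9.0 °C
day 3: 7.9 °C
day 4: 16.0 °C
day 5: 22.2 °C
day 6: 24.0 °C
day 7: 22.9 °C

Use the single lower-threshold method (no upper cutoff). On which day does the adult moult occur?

day 4

Daily DD above 9.8 °C: 2.8, 0.0, 0.0, 6.2, 12.4, 14.2, 13.1.
Cumulative: 2.8, 2.8, 2.8, 9.0, 21.4, 35.6, 48.7.
The total first reaches 7 DD on day 4.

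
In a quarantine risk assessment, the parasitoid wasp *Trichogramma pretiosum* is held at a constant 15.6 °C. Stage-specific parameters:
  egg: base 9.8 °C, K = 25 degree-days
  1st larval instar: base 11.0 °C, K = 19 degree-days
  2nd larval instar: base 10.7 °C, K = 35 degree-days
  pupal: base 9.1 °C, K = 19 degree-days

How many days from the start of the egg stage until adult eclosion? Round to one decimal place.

18.5 days

egg: 25 / (15.6 − 9.8) = 25 / 5.8 = 4.310 d.
1st larval instar: 19 / (15.6 − 11.0) = 19 / 4.6 = 4.130 d.
2nd larval instar: 35 / (15.6 − 10.7) = 35 / 4.9 = 7.143 d.
pupal: 19 / (15.6 − 9.1) = 19 / 6.5 = 2.923 d.
Sum = 18.507 ≈ 18.5 days.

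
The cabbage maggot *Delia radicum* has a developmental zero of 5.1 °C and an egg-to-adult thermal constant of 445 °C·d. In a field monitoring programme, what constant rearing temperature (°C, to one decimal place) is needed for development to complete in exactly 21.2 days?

26.1 °C

Required daily accumulation = 445 / 21.2 = 20.991 DD/day.
T = T_base + 20.991 = 5.1 + 20.991 = 26.091 ≈ 26.1 °C.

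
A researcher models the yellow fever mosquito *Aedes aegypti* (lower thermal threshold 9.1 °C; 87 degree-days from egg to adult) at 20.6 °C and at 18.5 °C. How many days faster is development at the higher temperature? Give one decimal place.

1.7 days

At 20.6 °C: 87 / (20.6 − 9.1) = 87 / 11.5 = 7.565 d.
At 18.5 °C: 87 / (18.5 − 9.1) = 87 / 9.4 = 9.255 d.
Difference = |7.565 − 9.255| = 1.690 ≈ 1.7 days.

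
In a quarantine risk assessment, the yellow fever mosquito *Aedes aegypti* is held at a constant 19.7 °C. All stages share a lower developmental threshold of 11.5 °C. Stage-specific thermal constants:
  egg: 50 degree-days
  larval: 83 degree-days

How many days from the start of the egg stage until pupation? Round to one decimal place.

Daily accumulation at 19.7 °C = 19.7 − 11.5 = 8.2 DD/day.
Total K = 50 + 83 = 133 DD.
Total duration = 133 / 8.2 = 16.220 ≈ 16.2 days.

16.2 days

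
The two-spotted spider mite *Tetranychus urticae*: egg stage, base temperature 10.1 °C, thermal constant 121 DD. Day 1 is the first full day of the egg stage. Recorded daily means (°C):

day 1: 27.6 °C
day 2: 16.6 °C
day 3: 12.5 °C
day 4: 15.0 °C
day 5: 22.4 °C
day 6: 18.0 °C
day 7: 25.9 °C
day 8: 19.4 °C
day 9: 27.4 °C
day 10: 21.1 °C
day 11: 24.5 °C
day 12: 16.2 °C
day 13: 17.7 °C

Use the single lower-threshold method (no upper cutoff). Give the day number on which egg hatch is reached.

day 12

Daily DD above 10.1 °C: 17.5, 6.5, 2.4, 4.9, 12.3, 7.9, 15.8, 9.3, 17.3, 11.0, 14.4, 6.1, 7.6.
Cumulative: 17.5, 24.0, 26.4, 31.3, 43.6, 51.5, 67.3, 76.6, 93.9, 104.9, 119.3, 125.4, 133.0.
The total first reaches 121 DD on day 12.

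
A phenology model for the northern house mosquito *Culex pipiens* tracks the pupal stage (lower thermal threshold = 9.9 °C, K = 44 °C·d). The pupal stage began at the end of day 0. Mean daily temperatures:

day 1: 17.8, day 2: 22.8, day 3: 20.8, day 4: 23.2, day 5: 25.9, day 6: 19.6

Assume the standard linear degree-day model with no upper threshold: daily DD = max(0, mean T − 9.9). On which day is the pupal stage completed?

Daily DD above 9.9 °C: 7.9, 12.9, 10.9, 13.3, 16.0, 9.7.
Cumulative: 7.9, 20.8, 31.7, 45.0, 61.0, 70.7.
The total first reaches 44 DD on day 4.

day 4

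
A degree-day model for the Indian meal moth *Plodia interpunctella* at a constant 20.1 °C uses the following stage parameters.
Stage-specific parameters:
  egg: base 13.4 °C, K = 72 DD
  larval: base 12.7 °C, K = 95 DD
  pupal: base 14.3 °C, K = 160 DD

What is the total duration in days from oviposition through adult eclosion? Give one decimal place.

51.2 days

egg: 72 / (20.1 − 13.4) = 72 / 6.7 = 10.746 d.
larval: 95 / (20.1 − 12.7) = 95 / 7.4 = 12.838 d.
pupal: 160 / (20.1 − 14.3) = 160 / 5.8 = 27.586 d.
Sum = 51.170 ≈ 51.2 days.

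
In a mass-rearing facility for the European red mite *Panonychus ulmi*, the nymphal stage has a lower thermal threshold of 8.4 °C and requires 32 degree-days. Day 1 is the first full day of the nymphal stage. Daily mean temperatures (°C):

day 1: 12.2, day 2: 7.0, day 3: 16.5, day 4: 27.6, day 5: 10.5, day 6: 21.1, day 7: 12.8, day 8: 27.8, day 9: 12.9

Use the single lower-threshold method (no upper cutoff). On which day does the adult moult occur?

day 5

Daily DD above 8.4 °C: 3.8, 0.0, 8.1, 19.2, 2.1, 12.7, 4.4, 19.4, 4.5.
Cumulative: 3.8, 3.8, 11.9, 31.1, 33.2, 45.9, 50.3, 69.7, 74.2.
The total first reaches 32 DD on day 5.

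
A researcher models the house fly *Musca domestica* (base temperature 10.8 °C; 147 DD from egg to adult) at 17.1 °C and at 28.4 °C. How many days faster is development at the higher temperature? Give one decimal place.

15.0 days

At 17.1 °C: 147 / (17.1 − 10.8) = 147 / 6.3 = 23.333 d.
At 28.4 °C: 147 / (28.4 − 10.8) = 147 / 17.6 = 8.352 d.
Difference = |23.333 − 8.352| = 14.981 ≈ 15.0 days.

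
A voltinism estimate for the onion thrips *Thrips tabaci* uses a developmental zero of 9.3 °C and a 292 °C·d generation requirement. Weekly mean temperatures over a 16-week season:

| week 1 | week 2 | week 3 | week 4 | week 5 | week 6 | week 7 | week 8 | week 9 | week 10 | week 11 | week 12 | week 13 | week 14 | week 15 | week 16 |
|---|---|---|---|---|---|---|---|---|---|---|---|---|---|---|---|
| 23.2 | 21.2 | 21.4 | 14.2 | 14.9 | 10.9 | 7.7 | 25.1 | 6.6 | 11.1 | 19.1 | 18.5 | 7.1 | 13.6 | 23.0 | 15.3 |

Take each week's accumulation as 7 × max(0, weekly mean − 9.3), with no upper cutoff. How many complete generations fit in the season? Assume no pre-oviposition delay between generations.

Weekly DD (7 × max(0, T̄ − 9.3)): 97.3, 83.3, 84.7, 34.3, 39.2, 11.2, 0.0, 110.6, 0.0, 12.6, 68.6, 64.4, 0.0, 30.1, 95.9, 42.0.
Season total = 774.2 DD.
Complete generations = ⌊774.2 / 292⌋ = 2.

2 generations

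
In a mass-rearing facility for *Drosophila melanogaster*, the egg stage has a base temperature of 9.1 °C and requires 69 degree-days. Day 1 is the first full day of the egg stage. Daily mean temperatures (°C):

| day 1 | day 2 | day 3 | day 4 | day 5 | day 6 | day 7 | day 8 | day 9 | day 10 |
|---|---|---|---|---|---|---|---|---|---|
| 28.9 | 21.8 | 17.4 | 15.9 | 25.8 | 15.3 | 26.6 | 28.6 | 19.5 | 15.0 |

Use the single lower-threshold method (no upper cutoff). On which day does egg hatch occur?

Daily DD above 9.1 °C: 19.8, 12.7, 8.3, 6.8, 16.7, 6.2, 17.5, 19.5, 10.4, 5.9.
Cumulative: 19.8, 32.5, 40.8, 47.6, 64.3, 70.5, 88.0, 107.5, 117.9, 123.8.
The total first reaches 69 DD on day 6.

day 6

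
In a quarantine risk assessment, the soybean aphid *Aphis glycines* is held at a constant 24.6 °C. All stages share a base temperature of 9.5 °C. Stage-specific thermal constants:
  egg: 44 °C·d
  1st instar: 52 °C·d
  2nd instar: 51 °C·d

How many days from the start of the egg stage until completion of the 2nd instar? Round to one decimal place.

Daily accumulation at 24.6 °C = 24.6 − 9.5 = 15.1 DD/day.
Total K = 44 + 52 + 51 = 147 DD.
Total duration = 147 / 15.1 = 9.735 ≈ 9.7 days.

9.7 days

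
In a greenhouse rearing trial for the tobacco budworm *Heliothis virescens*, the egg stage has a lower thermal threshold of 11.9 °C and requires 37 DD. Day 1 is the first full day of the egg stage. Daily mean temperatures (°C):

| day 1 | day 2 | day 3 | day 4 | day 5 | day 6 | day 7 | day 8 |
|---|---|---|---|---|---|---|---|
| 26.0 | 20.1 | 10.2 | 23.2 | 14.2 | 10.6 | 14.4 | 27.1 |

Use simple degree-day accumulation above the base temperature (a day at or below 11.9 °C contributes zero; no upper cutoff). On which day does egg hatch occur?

Daily DD above 11.9 °C: 14.1, 8.2, 0.0, 11.3, 2.3, 0.0, 2.5, 15.2.
Cumulative: 14.1, 22.3, 22.3, 33.6, 35.9, 35.9, 38.4, 53.6.
The total first reaches 37 DD on day 7.

day 7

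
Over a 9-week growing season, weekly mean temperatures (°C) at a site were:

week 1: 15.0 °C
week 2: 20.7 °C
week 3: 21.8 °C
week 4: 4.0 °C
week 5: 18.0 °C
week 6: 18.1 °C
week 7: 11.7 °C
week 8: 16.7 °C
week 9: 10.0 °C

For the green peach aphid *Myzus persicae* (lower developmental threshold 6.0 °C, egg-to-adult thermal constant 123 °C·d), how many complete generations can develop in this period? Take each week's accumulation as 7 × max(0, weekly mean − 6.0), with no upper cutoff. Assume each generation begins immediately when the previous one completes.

4 generations

Weekly DD (7 × max(0, T̄ − 6.0)): 63.0, 102.9, 110.6, 0.0, 84.0, 84.7, 39.9, 74.9, 28.0.
Season total = 588.0 DD.
Complete generations = ⌊588.0 / 123⌋ = 4.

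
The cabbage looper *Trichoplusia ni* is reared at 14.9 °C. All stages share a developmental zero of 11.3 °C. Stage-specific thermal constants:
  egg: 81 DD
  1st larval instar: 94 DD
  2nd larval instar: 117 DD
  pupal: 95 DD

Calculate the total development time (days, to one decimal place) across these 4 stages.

107.5 days

Daily accumulation at 14.9 °C = 14.9 − 11.3 = 3.6 DD/day.
Total K = 81 + 94 + 117 + 95 = 387 DD.
Total duration = 387 / 3.6 = 107.500 ≈ 107.5 days.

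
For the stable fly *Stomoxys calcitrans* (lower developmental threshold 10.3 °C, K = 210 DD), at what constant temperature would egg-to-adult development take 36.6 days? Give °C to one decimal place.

16.0 °C

Required daily accumulation = 210 / 36.6 = 5.738 DD/day.
T = T_base + 5.738 = 10.3 + 5.738 = 16.038 ≈ 16.0 °C.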